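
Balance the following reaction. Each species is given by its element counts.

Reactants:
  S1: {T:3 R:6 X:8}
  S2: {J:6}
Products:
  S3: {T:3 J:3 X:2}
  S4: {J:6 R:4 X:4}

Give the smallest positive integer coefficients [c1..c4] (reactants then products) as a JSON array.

T: 2·3+4·0 = 6 | 2·3+3·0 = 6
J: 2·0+4·6 = 24 | 2·3+3·6 = 24
R: 2·6+4·0 = 12 | 2·0+3·4 = 12
X: 2·8+4·0 = 16 | 2·2+3·4 = 16
gcd(2,4,2,3) = 1

Coefficients: [2, 4, 2, 3]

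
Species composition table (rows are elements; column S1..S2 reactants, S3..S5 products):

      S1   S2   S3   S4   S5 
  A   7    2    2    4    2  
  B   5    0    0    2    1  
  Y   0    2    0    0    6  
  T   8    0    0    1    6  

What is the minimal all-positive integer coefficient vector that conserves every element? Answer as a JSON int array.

Coefficients: [2, 6, 3, 4, 2]

A: 2·7+6·2 = 26 | 3·2+4·4+2·2 = 26
B: 2·5+6·0 = 10 | 3·0+4·2+2·1 = 10
Y: 2·0+6·2 = 12 | 3·0+4·0+2·6 = 12
T: 2·8+6·0 = 16 | 3·0+4·1+2·6 = 16
gcd(2,6,3,4,2) = 1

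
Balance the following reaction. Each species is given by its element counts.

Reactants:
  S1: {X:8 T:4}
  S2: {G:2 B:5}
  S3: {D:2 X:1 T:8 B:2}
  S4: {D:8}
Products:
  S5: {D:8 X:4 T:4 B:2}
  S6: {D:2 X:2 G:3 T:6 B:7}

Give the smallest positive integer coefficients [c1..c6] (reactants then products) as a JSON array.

Coefficients: [3, 6, 4, 5, 5, 4]

D: 3·0+6·0+4·2+5·8 = 48 | 5·8+4·2 = 48
X: 3·8+6·0+4·1+5·0 = 28 | 5·4+4·2 = 28
G: 3·0+6·2+4·0+5·0 = 12 | 5·0+4·3 = 12
T: 3·4+6·0+4·8+5·0 = 44 | 5·4+4·6 = 44
B: 3·0+6·5+4·2+5·0 = 38 | 5·2+4·7 = 38
gcd(3,6,4,5,5,4) = 1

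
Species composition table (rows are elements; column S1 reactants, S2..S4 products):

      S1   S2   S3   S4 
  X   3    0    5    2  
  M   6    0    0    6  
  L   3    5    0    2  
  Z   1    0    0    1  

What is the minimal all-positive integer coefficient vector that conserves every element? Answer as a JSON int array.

Coefficients: [5, 1, 1, 5]

X: 5·3 = 15 | 1·0+1·5+5·2 = 15
M: 5·6 = 30 | 1·0+1·0+5·6 = 30
L: 5·3 = 15 | 1·5+1·0+5·2 = 15
Z: 5·1 = 5 | 1·0+1·0+5·1 = 5
gcd(5,1,1,5) = 1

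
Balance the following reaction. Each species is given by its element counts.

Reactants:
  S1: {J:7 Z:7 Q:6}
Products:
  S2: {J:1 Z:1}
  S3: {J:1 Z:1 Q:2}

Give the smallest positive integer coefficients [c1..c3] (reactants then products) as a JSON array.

J: 1·7 = 7 | 4·1+3·1 = 7
Z: 1·7 = 7 | 4·1+3·1 = 7
Q: 1·6 = 6 | 4·0+3·2 = 6
gcd(1,4,3) = 1

Coefficients: [1, 4, 3]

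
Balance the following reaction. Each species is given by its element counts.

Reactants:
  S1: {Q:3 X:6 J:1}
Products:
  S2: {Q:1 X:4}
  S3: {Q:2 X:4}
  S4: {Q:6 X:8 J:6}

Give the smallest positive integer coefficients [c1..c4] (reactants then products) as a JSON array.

Coefficients: [6, 2, 5, 1]

Q: 6·3 = 18 | 2·1+5·2+1·6 = 18
X: 6·6 = 36 | 2·4+5·4+1·8 = 36
J: 6·1 = 6 | 2·0+5·0+1·6 = 6
gcd(6,2,5,1) = 1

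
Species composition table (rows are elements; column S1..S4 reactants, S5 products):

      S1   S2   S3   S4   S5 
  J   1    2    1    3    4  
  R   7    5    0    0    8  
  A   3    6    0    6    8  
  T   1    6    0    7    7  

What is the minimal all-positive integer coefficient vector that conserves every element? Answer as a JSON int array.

J: 2·1+2·2+3·1+1·3 = 12 | 3·4 = 12
R: 2·7+2·5+3·0+1·0 = 24 | 3·8 = 24
A: 2·3+2·6+3·0+1·6 = 24 | 3·8 = 24
T: 2·1+2·6+3·0+1·7 = 21 | 3·7 = 21
gcd(2,2,3,1,3) = 1

Coefficients: [2, 2, 3, 1, 3]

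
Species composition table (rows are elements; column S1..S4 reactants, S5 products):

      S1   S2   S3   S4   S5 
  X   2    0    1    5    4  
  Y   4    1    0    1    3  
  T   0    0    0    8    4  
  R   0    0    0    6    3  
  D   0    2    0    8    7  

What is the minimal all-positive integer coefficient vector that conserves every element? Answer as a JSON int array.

X: 1·2+6·0+4·1+2·5 = 16 | 4·4 = 16
Y: 1·4+6·1+4·0+2·1 = 12 | 4·3 = 12
T: 1·0+6·0+4·0+2·8 = 16 | 4·4 = 16
R: 1·0+6·0+4·0+2·6 = 12 | 4·3 = 12
D: 1·0+6·2+4·0+2·8 = 28 | 4·7 = 28
gcd(1,6,4,2,4) = 1

Coefficients: [1, 6, 4, 2, 4]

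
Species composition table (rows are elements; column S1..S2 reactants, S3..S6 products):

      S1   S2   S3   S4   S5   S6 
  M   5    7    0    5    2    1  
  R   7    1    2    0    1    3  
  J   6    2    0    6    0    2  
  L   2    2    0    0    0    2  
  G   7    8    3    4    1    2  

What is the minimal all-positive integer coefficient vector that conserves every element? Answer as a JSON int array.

M: 3·5+1·7 = 22 | 3·0+2·5+4·2+4·1 = 22
R: 3·7+1·1 = 22 | 3·2+2·0+4·1+4·3 = 22
J: 3·6+1·2 = 20 | 3·0+2·6+4·0+4·2 = 20
L: 3·2+1·2 = 8 | 3·0+2·0+4·0+4·2 = 8
G: 3·7+1·8 = 29 | 3·3+2·4+4·1+4·2 = 29
gcd(3,1,3,2,4,4) = 1

Coefficients: [3, 1, 3, 2, 4, 4]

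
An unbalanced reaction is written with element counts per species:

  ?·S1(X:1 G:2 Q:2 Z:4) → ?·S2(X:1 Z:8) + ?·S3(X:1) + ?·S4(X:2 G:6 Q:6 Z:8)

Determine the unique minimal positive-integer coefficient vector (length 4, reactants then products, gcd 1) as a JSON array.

X: 6·1 = 6 | 1·1+1·1+2·2 = 6
G: 6·2 = 12 | 1·0+1·0+2·6 = 12
Q: 6·2 = 12 | 1·0+1·0+2·6 = 12
Z: 6·4 = 24 | 1·8+1·0+2·8 = 24
gcd(6,1,1,2) = 1

Coefficients: [6, 1, 1, 2]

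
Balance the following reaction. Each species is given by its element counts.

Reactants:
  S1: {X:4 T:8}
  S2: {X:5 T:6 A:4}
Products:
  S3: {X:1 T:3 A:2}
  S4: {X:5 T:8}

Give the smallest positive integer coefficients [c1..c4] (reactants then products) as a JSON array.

Coefficients: [3, 1, 2, 3]

X: 3·4+1·5 = 17 | 2·1+3·5 = 17
T: 3·8+1·6 = 30 | 2·3+3·8 = 30
A: 3·0+1·4 = 4 | 2·2+3·0 = 4
gcd(3,1,2,3) = 1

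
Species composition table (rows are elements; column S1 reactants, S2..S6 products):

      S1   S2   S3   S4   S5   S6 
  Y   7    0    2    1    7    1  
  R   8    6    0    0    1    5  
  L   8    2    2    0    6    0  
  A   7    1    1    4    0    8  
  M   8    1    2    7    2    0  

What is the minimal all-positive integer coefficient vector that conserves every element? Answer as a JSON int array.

Coefficients: [3, 3, 6, 1, 1, 1]

Y: 3·7 = 21 | 3·0+6·2+1·1+1·7+1·1 = 21
R: 3·8 = 24 | 3·6+6·0+1·0+1·1+1·5 = 24
L: 3·8 = 24 | 3·2+6·2+1·0+1·6+1·0 = 24
A: 3·7 = 21 | 3·1+6·1+1·4+1·0+1·8 = 21
M: 3·8 = 24 | 3·1+6·2+1·7+1·2+1·0 = 24
gcd(3,3,6,1,1,1) = 1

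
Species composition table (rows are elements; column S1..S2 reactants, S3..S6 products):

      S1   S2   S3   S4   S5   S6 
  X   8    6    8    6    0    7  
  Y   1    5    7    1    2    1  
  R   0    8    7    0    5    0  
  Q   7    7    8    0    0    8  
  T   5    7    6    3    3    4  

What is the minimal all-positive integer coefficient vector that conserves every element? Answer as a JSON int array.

Coefficients: [4, 4, 1, 1, 5, 6]

X: 4·8+4·6 = 56 | 1·8+1·6+5·0+6·7 = 56
Y: 4·1+4·5 = 24 | 1·7+1·1+5·2+6·1 = 24
R: 4·0+4·8 = 32 | 1·7+1·0+5·5+6·0 = 32
Q: 4·7+4·7 = 56 | 1·8+1·0+5·0+6·8 = 56
T: 4·5+4·7 = 48 | 1·6+1·3+5·3+6·4 = 48
gcd(4,4,1,1,5,6) = 1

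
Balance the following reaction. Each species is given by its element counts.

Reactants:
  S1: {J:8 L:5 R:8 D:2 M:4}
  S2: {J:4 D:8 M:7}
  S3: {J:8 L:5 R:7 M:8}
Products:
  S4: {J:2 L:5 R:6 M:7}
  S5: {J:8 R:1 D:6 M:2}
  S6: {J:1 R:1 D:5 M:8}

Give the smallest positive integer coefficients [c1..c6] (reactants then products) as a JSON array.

Coefficients: [3, 5, 2, 5, 6, 2]

J: 3·8+5·4+2·8 = 60 | 5·2+6·8+2·1 = 60
L: 3·5+5·0+2·5 = 25 | 5·5+6·0+2·0 = 25
R: 3·8+5·0+2·7 = 38 | 5·6+6·1+2·1 = 38
D: 3·2+5·8+2·0 = 46 | 5·0+6·6+2·5 = 46
M: 3·4+5·7+2·8 = 63 | 5·7+6·2+2·8 = 63
gcd(3,5,2,5,6,2) = 1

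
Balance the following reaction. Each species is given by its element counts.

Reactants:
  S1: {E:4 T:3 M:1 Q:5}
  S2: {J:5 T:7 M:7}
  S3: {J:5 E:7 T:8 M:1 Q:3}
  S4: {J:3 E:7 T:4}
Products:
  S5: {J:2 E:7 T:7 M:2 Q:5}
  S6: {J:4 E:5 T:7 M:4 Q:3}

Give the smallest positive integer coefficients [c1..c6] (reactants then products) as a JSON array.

J: 4·0+3·5+1·5+2·3 = 26 | 1·2+6·4 = 26
E: 4·4+3·0+1·7+2·7 = 37 | 1·7+6·5 = 37
T: 4·3+3·7+1·8+2·4 = 49 | 1·7+6·7 = 49
M: 4·1+3·7+1·1+2·0 = 26 | 1·2+6·4 = 26
Q: 4·5+3·0+1·3+2·0 = 23 | 1·5+6·3 = 23
gcd(4,3,1,2,1,6) = 1

Coefficients: [4, 3, 1, 2, 1, 6]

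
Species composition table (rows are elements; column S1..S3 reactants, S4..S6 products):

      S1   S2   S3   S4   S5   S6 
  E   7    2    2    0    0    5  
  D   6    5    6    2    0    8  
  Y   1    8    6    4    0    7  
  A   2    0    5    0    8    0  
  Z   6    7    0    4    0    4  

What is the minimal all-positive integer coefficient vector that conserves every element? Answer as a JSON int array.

E: 2·7+4·2+4·2 = 30 | 4·0+3·0+6·5 = 30
D: 2·6+4·5+4·6 = 56 | 4·2+3·0+6·8 = 56
Y: 2·1+4·8+4·6 = 58 | 4·4+3·0+6·7 = 58
A: 2·2+4·0+4·5 = 24 | 4·0+3·8+6·0 = 24
Z: 2·6+4·7+4·0 = 40 | 4·4+3·0+6·4 = 40
gcd(2,4,4,4,3,6) = 1

Coefficients: [2, 4, 4, 4, 3, 6]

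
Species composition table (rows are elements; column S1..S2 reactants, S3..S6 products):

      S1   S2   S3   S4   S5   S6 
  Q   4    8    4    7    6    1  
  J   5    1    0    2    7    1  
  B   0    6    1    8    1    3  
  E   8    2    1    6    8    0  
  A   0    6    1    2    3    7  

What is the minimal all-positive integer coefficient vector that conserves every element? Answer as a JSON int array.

Q: 3·4+5·8 = 52 | 6·4+2·7+2·6+2·1 = 52
J: 3·5+5·1 = 20 | 6·0+2·2+2·7+2·1 = 20
B: 3·0+5·6 = 30 | 6·1+2·8+2·1+2·3 = 30
E: 3·8+5·2 = 34 | 6·1+2·6+2·8+2·0 = 34
A: 3·0+5·6 = 30 | 6·1+2·2+2·3+2·7 = 30
gcd(3,5,6,2,2,2) = 1

Coefficients: [3, 5, 6, 2, 2, 2]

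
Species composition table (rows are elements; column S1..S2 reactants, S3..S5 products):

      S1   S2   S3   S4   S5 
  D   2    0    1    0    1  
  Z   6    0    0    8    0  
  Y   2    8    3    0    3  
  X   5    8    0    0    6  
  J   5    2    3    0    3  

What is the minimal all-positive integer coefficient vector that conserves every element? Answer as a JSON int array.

Coefficients: [4, 2, 2, 3, 6]

D: 4·2+2·0 = 8 | 2·1+3·0+6·1 = 8
Z: 4·6+2·0 = 24 | 2·0+3·8+6·0 = 24
Y: 4·2+2·8 = 24 | 2·3+3·0+6·3 = 24
X: 4·5+2·8 = 36 | 2·0+3·0+6·6 = 36
J: 4·5+2·2 = 24 | 2·3+3·0+6·3 = 24
gcd(4,2,2,3,6) = 1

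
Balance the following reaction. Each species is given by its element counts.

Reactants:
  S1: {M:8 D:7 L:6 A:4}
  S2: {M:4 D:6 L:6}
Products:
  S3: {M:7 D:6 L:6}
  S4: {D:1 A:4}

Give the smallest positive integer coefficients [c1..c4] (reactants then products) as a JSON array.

M: 3·8+1·4 = 28 | 4·7+3·0 = 28
D: 3·7+1·6 = 27 | 4·6+3·1 = 27
L: 3·6+1·6 = 24 | 4·6+3·0 = 24
A: 3·4+1·0 = 12 | 4·0+3·4 = 12
gcd(3,1,4,3) = 1

Coefficients: [3, 1, 4, 3]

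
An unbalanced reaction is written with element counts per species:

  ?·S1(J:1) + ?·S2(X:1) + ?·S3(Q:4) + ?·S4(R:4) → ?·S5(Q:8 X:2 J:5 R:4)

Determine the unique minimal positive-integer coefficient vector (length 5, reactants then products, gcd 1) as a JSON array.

Coefficients: [5, 2, 2, 1, 1]

Q: 5·0+2·0+2·4+1·0 = 8 | 1·8 = 8
X: 5·0+2·1+2·0+1·0 = 2 | 1·2 = 2
J: 5·1+2·0+2·0+1·0 = 5 | 1·5 = 5
R: 5·0+2·0+2·0+1·4 = 4 | 1·4 = 4
gcd(5,2,2,1,1) = 1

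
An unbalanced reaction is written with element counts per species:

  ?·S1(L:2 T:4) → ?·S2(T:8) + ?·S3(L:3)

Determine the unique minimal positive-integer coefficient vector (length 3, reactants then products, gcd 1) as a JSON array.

Coefficients: [6, 3, 4]

L: 6·2 = 12 | 3·0+4·3 = 12
T: 6·4 = 24 | 3·8+4·0 = 24
gcd(6,3,4) = 1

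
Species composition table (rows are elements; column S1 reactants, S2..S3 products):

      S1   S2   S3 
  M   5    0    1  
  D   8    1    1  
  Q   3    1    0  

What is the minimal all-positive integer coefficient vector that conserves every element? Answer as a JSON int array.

M: 1·5 = 5 | 3·0+5·1 = 5
D: 1·8 = 8 | 3·1+5·1 = 8
Q: 1·3 = 3 | 3·1+5·0 = 3
gcd(1,3,5) = 1

Coefficients: [1, 3, 5]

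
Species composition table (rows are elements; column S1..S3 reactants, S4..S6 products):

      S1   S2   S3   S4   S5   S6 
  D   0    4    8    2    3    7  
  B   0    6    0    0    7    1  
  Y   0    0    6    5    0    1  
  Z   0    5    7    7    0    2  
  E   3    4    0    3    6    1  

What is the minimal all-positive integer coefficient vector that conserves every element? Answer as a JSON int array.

D: 6·0+2·4+5·8 = 48 | 5·2+1·3+5·7 = 48
B: 6·0+2·6+5·0 = 12 | 5·0+1·7+5·1 = 12
Y: 6·0+2·0+5·6 = 30 | 5·5+1·0+5·1 = 30
Z: 6·0+2·5+5·7 = 45 | 5·7+1·0+5·2 = 45
E: 6·3+2·4+5·0 = 26 | 5·3+1·6+5·1 = 26
gcd(6,2,5,5,1,5) = 1

Coefficients: [6, 2, 5, 5, 1, 5]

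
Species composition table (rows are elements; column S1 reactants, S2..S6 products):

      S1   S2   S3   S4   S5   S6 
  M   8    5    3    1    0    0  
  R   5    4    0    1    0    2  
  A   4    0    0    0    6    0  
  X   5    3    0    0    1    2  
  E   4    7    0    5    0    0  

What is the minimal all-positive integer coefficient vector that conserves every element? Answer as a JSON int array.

Coefficients: [3, 1, 6, 1, 2, 5]

M: 3·8 = 24 | 1·5+6·3+1·1+2·0+5·0 = 24
R: 3·5 = 15 | 1·4+6·0+1·1+2·0+5·2 = 15
A: 3·4 = 12 | 1·0+6·0+1·0+2·6+5·0 = 12
X: 3·5 = 15 | 1·3+6·0+1·0+2·1+5·2 = 15
E: 3·4 = 12 | 1·7+6·0+1·5+2·0+5·0 = 12
gcd(3,1,6,1,2,5) = 1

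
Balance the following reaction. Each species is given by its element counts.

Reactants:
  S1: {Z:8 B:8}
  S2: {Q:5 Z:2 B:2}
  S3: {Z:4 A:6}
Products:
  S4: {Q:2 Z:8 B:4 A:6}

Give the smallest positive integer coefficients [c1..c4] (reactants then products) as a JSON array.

Coefficients: [2, 2, 5, 5]

Q: 2·0+2·5+5·0 = 10 | 5·2 = 10
Z: 2·8+2·2+5·4 = 40 | 5·8 = 40
B: 2·8+2·2+5·0 = 20 | 5·4 = 20
A: 2·0+2·0+5·6 = 30 | 5·6 = 30
gcd(2,2,5,5) = 1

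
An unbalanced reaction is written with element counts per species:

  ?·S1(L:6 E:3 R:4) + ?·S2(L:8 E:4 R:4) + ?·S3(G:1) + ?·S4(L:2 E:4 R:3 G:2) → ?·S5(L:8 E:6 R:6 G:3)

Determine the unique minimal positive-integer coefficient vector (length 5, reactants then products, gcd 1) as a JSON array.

L: 2·6+1·8+5·0+2·2 = 24 | 3·8 = 24
E: 2·3+1·4+5·0+2·4 = 18 | 3·6 = 18
R: 2·4+1·4+5·0+2·3 = 18 | 3·6 = 18
G: 2·0+1·0+5·1+2·2 = 9 | 3·3 = 9
gcd(2,1,5,2,3) = 1

Coefficients: [2, 1, 5, 2, 3]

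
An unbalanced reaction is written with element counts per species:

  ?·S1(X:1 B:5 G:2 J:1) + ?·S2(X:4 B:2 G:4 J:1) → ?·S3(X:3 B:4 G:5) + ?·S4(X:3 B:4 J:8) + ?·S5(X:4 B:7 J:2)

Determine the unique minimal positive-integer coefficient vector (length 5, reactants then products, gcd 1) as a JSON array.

Coefficients: [5, 5, 6, 1, 1]

X: 5·1+5·4 = 25 | 6·3+1·3+1·4 = 25
B: 5·5+5·2 = 35 | 6·4+1·4+1·7 = 35
G: 5·2+5·4 = 30 | 6·5+1·0+1·0 = 30
J: 5·1+5·1 = 10 | 6·0+1·8+1·2 = 10
gcd(5,5,6,1,1) = 1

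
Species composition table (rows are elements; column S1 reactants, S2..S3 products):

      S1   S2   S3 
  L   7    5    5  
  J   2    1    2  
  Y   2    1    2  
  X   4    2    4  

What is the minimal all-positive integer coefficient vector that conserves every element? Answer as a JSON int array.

L: 5·7 = 35 | 4·5+3·5 = 35
J: 5·2 = 10 | 4·1+3·2 = 10
Y: 5·2 = 10 | 4·1+3·2 = 10
X: 5·4 = 20 | 4·2+3·4 = 20
gcd(5,4,3) = 1

Coefficients: [5, 4, 3]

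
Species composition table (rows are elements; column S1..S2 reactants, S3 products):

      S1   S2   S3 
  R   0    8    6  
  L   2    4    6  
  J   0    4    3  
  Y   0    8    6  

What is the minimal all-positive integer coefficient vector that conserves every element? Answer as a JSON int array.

Coefficients: [6, 3, 4]

R: 6·0+3·8 = 24 | 4·6 = 24
L: 6·2+3·4 = 24 | 4·6 = 24
J: 6·0+3·4 = 12 | 4·3 = 12
Y: 6·0+3·8 = 24 | 4·6 = 24
gcd(6,3,4) = 1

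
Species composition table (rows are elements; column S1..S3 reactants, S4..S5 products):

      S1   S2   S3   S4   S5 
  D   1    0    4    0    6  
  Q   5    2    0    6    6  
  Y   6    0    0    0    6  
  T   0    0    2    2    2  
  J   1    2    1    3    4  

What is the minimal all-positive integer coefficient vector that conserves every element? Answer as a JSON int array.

Coefficients: [4, 5, 5, 1, 4]

D: 4·1+5·0+5·4 = 24 | 1·0+4·6 = 24
Q: 4·5+5·2+5·0 = 30 | 1·6+4·6 = 30
Y: 4·6+5·0+5·0 = 24 | 1·0+4·6 = 24
T: 4·0+5·0+5·2 = 10 | 1·2+4·2 = 10
J: 4·1+5·2+5·1 = 19 | 1·3+4·4 = 19
gcd(4,5,5,1,4) = 1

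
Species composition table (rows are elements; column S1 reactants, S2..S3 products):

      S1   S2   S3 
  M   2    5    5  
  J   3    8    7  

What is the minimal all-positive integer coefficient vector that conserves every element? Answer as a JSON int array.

Coefficients: [5, 1, 1]

M: 5·2 = 10 | 1·5+1·5 = 10
J: 5·3 = 15 | 1·8+1·7 = 15
gcd(5,1,1) = 1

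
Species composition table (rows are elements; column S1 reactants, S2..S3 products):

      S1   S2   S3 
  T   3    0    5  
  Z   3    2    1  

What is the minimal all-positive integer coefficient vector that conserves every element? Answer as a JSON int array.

Coefficients: [5, 6, 3]

T: 5·3 = 15 | 6·0+3·5 = 15
Z: 5·3 = 15 | 6·2+3·1 = 15
gcd(5,6,3) = 1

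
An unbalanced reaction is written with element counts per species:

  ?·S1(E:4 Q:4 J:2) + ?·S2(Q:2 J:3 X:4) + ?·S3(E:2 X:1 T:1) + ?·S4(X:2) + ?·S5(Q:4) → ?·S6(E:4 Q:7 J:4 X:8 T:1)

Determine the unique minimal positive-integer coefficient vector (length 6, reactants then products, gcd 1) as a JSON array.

Coefficients: [2, 4, 4, 6, 3, 4]

E: 2·4+4·0+4·2+6·0+3·0 = 16 | 4·4 = 16
Q: 2·4+4·2+4·0+6·0+3·4 = 28 | 4·7 = 28
J: 2·2+4·3+4·0+6·0+3·0 = 16 | 4·4 = 16
X: 2·0+4·4+4·1+6·2+3·0 = 32 | 4·8 = 32
T: 2·0+4·0+4·1+6·0+3·0 = 4 | 4·1 = 4
gcd(2,4,4,6,3,4) = 1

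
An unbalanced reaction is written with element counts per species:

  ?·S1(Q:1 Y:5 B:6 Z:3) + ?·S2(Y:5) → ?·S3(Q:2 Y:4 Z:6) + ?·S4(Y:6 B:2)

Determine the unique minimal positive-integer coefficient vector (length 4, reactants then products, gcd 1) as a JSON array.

Q: 2·1+6·0 = 2 | 1·2+6·0 = 2
Y: 2·5+6·5 = 40 | 1·4+6·6 = 40
B: 2·6+6·0 = 12 | 1·0+6·2 = 12
Z: 2·3+6·0 = 6 | 1·6+6·0 = 6
gcd(2,6,1,6) = 1

Coefficients: [2, 6, 1, 6]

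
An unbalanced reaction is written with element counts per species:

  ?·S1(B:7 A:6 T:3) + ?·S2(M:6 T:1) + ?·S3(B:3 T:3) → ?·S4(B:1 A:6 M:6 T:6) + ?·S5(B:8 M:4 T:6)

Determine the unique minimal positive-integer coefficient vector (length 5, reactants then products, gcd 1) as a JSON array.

B: 1·7+3·0+6·3 = 25 | 1·1+3·8 = 25
A: 1·6+3·0+6·0 = 6 | 1·6+3·0 = 6
M: 1·0+3·6+6·0 = 18 | 1·6+3·4 = 18
T: 1·3+3·1+6·3 = 24 | 1·6+3·6 = 24
gcd(1,3,6,1,3) = 1

Coefficients: [1, 3, 6, 1, 3]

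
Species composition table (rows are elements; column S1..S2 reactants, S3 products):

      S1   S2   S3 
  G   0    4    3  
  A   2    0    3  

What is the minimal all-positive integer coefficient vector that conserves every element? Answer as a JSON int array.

Coefficients: [6, 3, 4]

G: 6·0+3·4 = 12 | 4·3 = 12
A: 6·2+3·0 = 12 | 4·3 = 12
gcd(6,3,4) = 1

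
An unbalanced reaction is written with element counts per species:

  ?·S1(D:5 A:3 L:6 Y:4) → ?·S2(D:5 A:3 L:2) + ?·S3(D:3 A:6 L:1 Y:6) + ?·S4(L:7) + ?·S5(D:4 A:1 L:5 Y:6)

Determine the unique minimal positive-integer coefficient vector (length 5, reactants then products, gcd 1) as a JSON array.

Coefficients: [6, 3, 1, 2, 3]

D: 6·5 = 30 | 3·5+1·3+2·0+3·4 = 30
A: 6·3 = 18 | 3·3+1·6+2·0+3·1 = 18
L: 6·6 = 36 | 3·2+1·1+2·7+3·5 = 36
Y: 6·4 = 24 | 3·0+1·6+2·0+3·6 = 24
gcd(6,3,1,2,3) = 1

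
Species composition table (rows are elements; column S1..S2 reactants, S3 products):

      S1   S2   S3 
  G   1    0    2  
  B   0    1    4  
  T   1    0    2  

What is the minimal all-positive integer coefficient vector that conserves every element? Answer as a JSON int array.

Coefficients: [2, 4, 1]

G: 2·1+4·0 = 2 | 1·2 = 2
B: 2·0+4·1 = 4 | 1·4 = 4
T: 2·1+4·0 = 2 | 1·2 = 2
gcd(2,4,1) = 1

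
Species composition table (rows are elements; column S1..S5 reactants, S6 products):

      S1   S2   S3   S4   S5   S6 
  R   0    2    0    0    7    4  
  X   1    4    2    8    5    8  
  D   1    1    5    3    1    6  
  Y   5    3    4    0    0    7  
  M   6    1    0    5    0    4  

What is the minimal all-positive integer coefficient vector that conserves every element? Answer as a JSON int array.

R: 2·0+3·2+4·0+1·0+2·7 = 20 | 5·4 = 20
X: 2·1+3·4+4·2+1·8+2·5 = 40 | 5·8 = 40
D: 2·1+3·1+4·5+1·3+2·1 = 30 | 5·6 = 30
Y: 2·5+3·3+4·4+1·0+2·0 = 35 | 5·7 = 35
M: 2·6+3·1+4·0+1·5+2·0 = 20 | 5·4 = 20
gcd(2,3,4,1,2,5) = 1

Coefficients: [2, 3, 4, 1, 2, 5]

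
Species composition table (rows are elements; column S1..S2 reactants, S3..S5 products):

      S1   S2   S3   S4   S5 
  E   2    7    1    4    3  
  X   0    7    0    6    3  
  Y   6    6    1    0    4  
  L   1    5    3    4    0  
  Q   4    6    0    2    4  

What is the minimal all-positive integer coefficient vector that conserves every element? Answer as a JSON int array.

Coefficients: [1, 3, 4, 1, 5]

E: 1·2+3·7 = 23 | 4·1+1·4+5·3 = 23
X: 1·0+3·7 = 21 | 4·0+1·6+5·3 = 21
Y: 1·6+3·6 = 24 | 4·1+1·0+5·4 = 24
L: 1·1+3·5 = 16 | 4·3+1·4+5·0 = 16
Q: 1·4+3·6 = 22 | 4·0+1·2+5·4 = 22
gcd(1,3,4,1,5) = 1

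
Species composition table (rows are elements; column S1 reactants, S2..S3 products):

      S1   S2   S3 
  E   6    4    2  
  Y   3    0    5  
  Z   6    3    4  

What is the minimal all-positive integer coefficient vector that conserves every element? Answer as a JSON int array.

Coefficients: [5, 6, 3]

E: 5·6 = 30 | 6·4+3·2 = 30
Y: 5·3 = 15 | 6·0+3·5 = 15
Z: 5·6 = 30 | 6·3+3·4 = 30
gcd(5,6,3) = 1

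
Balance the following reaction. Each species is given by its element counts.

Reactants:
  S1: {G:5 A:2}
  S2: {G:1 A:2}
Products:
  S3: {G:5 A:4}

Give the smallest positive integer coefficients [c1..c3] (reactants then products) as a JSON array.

Coefficients: [3, 5, 4]

G: 3·5+5·1 = 20 | 4·5 = 20
A: 3·2+5·2 = 16 | 4·4 = 16
gcd(3,5,4) = 1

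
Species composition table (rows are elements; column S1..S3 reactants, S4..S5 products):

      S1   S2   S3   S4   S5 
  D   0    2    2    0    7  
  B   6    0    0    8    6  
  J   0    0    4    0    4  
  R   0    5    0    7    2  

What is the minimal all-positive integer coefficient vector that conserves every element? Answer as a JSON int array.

Coefficients: [6, 5, 2, 3, 2]

D: 6·0+5·2+2·2 = 14 | 3·0+2·7 = 14
B: 6·6+5·0+2·0 = 36 | 3·8+2·6 = 36
J: 6·0+5·0+2·4 = 8 | 3·0+2·4 = 8
R: 6·0+5·5+2·0 = 25 | 3·7+2·2 = 25
gcd(6,5,2,3,2) = 1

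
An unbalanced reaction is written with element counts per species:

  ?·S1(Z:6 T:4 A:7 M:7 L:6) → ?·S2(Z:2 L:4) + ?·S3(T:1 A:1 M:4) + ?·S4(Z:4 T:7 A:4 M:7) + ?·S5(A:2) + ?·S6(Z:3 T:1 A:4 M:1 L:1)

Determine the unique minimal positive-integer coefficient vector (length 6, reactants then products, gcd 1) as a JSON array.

Z: 3·6 = 18 | 4·2+3·0+1·4+3·0+2·3 = 18
T: 3·4 = 12 | 4·0+3·1+1·7+3·0+2·1 = 12
A: 3·7 = 21 | 4·0+3·1+1·4+3·2+2·4 = 21
M: 3·7 = 21 | 4·0+3·4+1·7+3·0+2·1 = 21
L: 3·6 = 18 | 4·4+3·0+1·0+3·0+2·1 = 18
gcd(3,4,3,1,3,2) = 1

Coefficients: [3, 4, 3, 1, 3, 2]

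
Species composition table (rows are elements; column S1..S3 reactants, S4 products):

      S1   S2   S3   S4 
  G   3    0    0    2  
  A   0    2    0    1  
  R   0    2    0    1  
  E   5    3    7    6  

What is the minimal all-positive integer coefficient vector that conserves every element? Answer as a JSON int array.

G: 4·3+3·0+1·0 = 12 | 6·2 = 12
A: 4·0+3·2+1·0 = 6 | 6·1 = 6
R: 4·0+3·2+1·0 = 6 | 6·1 = 6
E: 4·5+3·3+1·7 = 36 | 6·6 = 36
gcd(4,3,1,6) = 1

Coefficients: [4, 3, 1, 6]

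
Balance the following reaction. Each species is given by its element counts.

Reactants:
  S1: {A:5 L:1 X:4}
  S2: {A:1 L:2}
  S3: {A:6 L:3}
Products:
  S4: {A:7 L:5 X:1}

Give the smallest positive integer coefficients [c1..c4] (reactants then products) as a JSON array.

Coefficients: [1, 5, 3, 4]

A: 1·5+5·1+3·6 = 28 | 4·7 = 28
L: 1·1+5·2+3·3 = 20 | 4·5 = 20
X: 1·4+5·0+3·0 = 4 | 4·1 = 4
gcd(1,5,3,4) = 1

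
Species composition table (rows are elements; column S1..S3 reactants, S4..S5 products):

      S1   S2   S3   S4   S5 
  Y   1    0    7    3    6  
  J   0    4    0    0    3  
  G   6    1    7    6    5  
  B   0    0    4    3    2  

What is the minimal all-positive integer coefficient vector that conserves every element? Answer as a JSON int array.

Coefficients: [1, 3, 5, 4, 4]

Y: 1·1+3·0+5·7 = 36 | 4·3+4·6 = 36
J: 1·0+3·4+5·0 = 12 | 4·0+4·3 = 12
G: 1·6+3·1+5·7 = 44 | 4·6+4·5 = 44
B: 1·0+3·0+5·4 = 20 | 4·3+4·2 = 20
gcd(1,3,5,4,4) = 1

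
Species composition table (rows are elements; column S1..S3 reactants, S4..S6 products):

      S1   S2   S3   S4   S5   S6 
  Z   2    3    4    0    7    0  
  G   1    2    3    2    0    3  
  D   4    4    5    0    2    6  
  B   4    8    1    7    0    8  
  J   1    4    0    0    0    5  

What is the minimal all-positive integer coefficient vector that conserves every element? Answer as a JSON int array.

Z: 1·2+6·3+2·4 = 28 | 2·0+4·7+5·0 = 28
G: 1·1+6·2+2·3 = 19 | 2·2+4·0+5·3 = 19
D: 1·4+6·4+2·5 = 38 | 2·0+4·2+5·6 = 38
B: 1·4+6·8+2·1 = 54 | 2·7+4·0+5·8 = 54
J: 1·1+6·4+2·0 = 25 | 2·0+4·0+5·5 = 25
gcd(1,6,2,2,4,5) = 1

Coefficients: [1, 6, 2, 2, 4, 5]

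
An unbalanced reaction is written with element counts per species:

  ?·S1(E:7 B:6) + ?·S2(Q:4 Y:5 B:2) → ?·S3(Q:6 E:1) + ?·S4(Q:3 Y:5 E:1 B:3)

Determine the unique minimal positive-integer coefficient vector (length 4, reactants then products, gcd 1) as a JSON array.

Coefficients: [1, 6, 1, 6]

Q: 1·0+6·4 = 24 | 1·6+6·3 = 24
Y: 1·0+6·5 = 30 | 1·0+6·5 = 30
E: 1·7+6·0 = 7 | 1·1+6·1 = 7
B: 1·6+6·2 = 18 | 1·0+6·3 = 18
gcd(1,6,1,6) = 1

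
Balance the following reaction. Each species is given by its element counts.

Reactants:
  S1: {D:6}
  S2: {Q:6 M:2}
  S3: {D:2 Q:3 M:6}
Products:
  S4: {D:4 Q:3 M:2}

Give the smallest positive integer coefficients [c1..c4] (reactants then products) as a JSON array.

Coefficients: [3, 2, 1, 5]

D: 3·6+2·0+1·2 = 20 | 5·4 = 20
Q: 3·0+2·6+1·3 = 15 | 5·3 = 15
M: 3·0+2·2+1·6 = 10 | 5·2 = 10
gcd(3,2,1,5) = 1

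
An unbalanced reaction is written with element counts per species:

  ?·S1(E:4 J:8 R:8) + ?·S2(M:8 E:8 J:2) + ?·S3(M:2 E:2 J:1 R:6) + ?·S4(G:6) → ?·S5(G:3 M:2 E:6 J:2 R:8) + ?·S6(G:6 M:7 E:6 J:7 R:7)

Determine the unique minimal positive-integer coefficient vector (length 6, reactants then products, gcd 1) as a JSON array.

G: 3·0+3·0+6·0+6·6 = 36 | 4·3+4·6 = 36
M: 3·0+3·8+6·2+6·0 = 36 | 4·2+4·7 = 36
E: 3·4+3·8+6·2+6·0 = 48 | 4·6+4·6 = 48
J: 3·8+3·2+6·1+6·0 = 36 | 4·2+4·7 = 36
R: 3·8+3·0+6·6+6·0 = 60 | 4·8+4·7 = 60
gcd(3,3,6,6,4,4) = 1

Coefficients: [3, 3, 6, 6, 4, 4]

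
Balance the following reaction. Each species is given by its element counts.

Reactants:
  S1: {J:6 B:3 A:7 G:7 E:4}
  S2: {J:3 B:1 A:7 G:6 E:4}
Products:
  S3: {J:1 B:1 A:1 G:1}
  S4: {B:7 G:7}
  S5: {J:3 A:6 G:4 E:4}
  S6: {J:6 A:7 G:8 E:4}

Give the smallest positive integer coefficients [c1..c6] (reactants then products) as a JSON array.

Coefficients: [3, 4, 6, 1, 6, 1]

J: 3·6+4·3 = 30 | 6·1+1·0+6·3+1·6 = 30
B: 3·3+4·1 = 13 | 6·1+1·7+6·0+1·0 = 13
A: 3·7+4·7 = 49 | 6·1+1·0+6·6+1·7 = 49
G: 3·7+4·6 = 45 | 6·1+1·7+6·4+1·8 = 45
E: 3·4+4·4 = 28 | 6·0+1·0+6·4+1·4 = 28
gcd(3,4,6,1,6,1) = 1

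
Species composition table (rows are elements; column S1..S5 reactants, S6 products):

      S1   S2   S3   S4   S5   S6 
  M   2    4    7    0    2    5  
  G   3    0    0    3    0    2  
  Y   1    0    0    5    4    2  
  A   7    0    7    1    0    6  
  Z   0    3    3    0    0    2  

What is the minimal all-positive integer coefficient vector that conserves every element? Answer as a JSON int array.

Coefficients: [3, 2, 2, 1, 1, 6]

M: 3·2+2·4+2·7+1·0+1·2 = 30 | 6·5 = 30
G: 3·3+2·0+2·0+1·3+1·0 = 12 | 6·2 = 12
Y: 3·1+2·0+2·0+1·5+1·4 = 12 | 6·2 = 12
A: 3·7+2·0+2·7+1·1+1·0 = 36 | 6·6 = 36
Z: 3·0+2·3+2·3+1·0+1·0 = 12 | 6·2 = 12
gcd(3,2,2,1,1,6) = 1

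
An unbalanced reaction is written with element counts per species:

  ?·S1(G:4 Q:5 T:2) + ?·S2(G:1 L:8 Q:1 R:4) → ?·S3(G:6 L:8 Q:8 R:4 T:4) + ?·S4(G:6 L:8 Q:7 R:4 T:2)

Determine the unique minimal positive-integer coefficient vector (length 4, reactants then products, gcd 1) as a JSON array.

Coefficients: [5, 4, 1, 3]

G: 5·4+4·1 = 24 | 1·6+3·6 = 24
L: 5·0+4·8 = 32 | 1·8+3·8 = 32
Q: 5·5+4·1 = 29 | 1·8+3·7 = 29
R: 5·0+4·4 = 16 | 1·4+3·4 = 16
T: 5·2+4·0 = 10 | 1·4+3·2 = 10
gcd(5,4,1,3) = 1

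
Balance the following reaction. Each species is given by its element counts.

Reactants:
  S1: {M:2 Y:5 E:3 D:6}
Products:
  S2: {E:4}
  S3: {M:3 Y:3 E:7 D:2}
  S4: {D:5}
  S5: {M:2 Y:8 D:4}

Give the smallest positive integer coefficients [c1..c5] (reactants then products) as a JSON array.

M: 6·2 = 12 | 1·0+2·3+4·0+3·2 = 12
Y: 6·5 = 30 | 1·0+2·3+4·0+3·8 = 30
E: 6·3 = 18 | 1·4+2·7+4·0+3·0 = 18
D: 6·6 = 36 | 1·0+2·2+4·5+3·4 = 36
gcd(6,1,2,4,3) = 1

Coefficients: [6, 1, 2, 4, 3]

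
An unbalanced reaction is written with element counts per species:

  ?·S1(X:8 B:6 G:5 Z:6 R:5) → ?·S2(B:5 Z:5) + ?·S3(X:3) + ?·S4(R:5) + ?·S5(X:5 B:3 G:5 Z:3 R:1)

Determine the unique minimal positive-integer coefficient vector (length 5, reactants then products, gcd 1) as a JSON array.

X: 5·8 = 40 | 3·0+5·3+4·0+5·5 = 40
B: 5·6 = 30 | 3·5+5·0+4·0+5·3 = 30
G: 5·5 = 25 | 3·0+5·0+4·0+5·5 = 25
Z: 5·6 = 30 | 3·5+5·0+4·0+5·3 = 30
R: 5·5 = 25 | 3·0+5·0+4·5+5·1 = 25
gcd(5,3,5,4,5) = 1

Coefficients: [5, 3, 5, 4, 5]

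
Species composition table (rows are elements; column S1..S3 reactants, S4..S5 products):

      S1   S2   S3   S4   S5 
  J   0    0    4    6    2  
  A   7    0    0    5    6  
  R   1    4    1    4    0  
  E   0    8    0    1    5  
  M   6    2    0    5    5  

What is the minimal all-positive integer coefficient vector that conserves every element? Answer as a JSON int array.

Coefficients: [3, 1, 5, 3, 1]

J: 3·0+1·0+5·4 = 20 | 3·6+1·2 = 20
A: 3·7+1·0+5·0 = 21 | 3·5+1·6 = 21
R: 3·1+1·4+5·1 = 12 | 3·4+1·0 = 12
E: 3·0+1·8+5·0 = 8 | 3·1+1·5 = 8
M: 3·6+1·2+5·0 = 20 | 3·5+1·5 = 20
gcd(3,1,5,3,1) = 1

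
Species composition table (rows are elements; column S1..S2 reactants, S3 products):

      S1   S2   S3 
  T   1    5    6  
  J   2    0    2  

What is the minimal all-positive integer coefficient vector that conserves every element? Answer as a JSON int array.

Coefficients: [1, 1, 1]

T: 1·1+1·5 = 6 | 1·6 = 6
J: 1·2+1·0 = 2 | 1·2 = 2
gcd(1,1,1) = 1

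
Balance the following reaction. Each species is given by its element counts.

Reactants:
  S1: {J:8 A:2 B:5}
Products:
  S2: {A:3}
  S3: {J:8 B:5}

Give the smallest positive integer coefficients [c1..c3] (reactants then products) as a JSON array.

J: 3·8 = 24 | 2·0+3·8 = 24
A: 3·2 = 6 | 2·3+3·0 = 6
B: 3·5 = 15 | 2·0+3·5 = 15
gcd(3,2,3) = 1

Coefficients: [3, 2, 3]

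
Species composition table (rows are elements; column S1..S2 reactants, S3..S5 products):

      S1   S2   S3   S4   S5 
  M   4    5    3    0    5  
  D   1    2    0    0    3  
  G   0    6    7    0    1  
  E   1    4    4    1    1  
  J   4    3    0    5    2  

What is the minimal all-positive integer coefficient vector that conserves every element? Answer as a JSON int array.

M: 1·4+4·5 = 24 | 3·3+2·0+3·5 = 24
D: 1·1+4·2 = 9 | 3·0+2·0+3·3 = 9
G: 1·0+4·6 = 24 | 3·7+2·0+3·1 = 24
E: 1·1+4·4 = 17 | 3·4+2·1+3·1 = 17
J: 1·4+4·3 = 16 | 3·0+2·5+3·2 = 16
gcd(1,4,3,2,3) = 1

Coefficients: [1, 4, 3, 2, 3]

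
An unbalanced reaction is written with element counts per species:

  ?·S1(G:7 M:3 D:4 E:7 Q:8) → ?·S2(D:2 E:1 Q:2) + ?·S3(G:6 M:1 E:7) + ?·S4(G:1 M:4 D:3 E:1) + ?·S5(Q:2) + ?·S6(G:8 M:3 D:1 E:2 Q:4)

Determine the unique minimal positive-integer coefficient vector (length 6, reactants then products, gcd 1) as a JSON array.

G: 3·7 = 21 | 4·0+2·6+1·1+6·0+1·8 = 21
M: 3·3 = 9 | 4·0+2·1+1·4+6·0+1·3 = 9
D: 3·4 = 12 | 4·2+2·0+1·3+6·0+1·1 = 12
E: 3·7 = 21 | 4·1+2·7+1·1+6·0+1·2 = 21
Q: 3·8 = 24 | 4·2+2·0+1·0+6·2+1·4 = 24
gcd(3,4,2,1,6,1) = 1

Coefficients: [3, 4, 2, 1, 6, 1]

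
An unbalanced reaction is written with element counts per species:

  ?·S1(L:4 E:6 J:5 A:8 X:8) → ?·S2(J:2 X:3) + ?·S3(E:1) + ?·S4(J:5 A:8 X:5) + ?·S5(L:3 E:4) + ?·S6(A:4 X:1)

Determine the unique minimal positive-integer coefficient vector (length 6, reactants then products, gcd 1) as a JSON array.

L: 3·4 = 12 | 5·0+2·0+1·0+4·3+4·0 = 12
E: 3·6 = 18 | 5·0+2·1+1·0+4·4+4·0 = 18
J: 3·5 = 15 | 5·2+2·0+1·5+4·0+4·0 = 15
A: 3·8 = 24 | 5·0+2·0+1·8+4·0+4·4 = 24
X: 3·8 = 24 | 5·3+2·0+1·5+4·0+4·1 = 24
gcd(3,5,2,1,4,4) = 1

Coefficients: [3, 5, 2, 1, 4, 4]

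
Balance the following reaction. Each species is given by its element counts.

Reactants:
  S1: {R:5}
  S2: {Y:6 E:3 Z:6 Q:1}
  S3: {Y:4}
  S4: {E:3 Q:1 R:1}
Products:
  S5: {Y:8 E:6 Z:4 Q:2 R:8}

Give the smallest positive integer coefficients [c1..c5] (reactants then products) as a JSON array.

Y: 4·0+2·6+3·4+4·0 = 24 | 3·8 = 24
E: 4·0+2·3+3·0+4·3 = 18 | 3·6 = 18
Z: 4·0+2·6+3·0+4·0 = 12 | 3·4 = 12
Q: 4·0+2·1+3·0+4·1 = 6 | 3·2 = 6
R: 4·5+2·0+3·0+4·1 = 24 | 3·8 = 24
gcd(4,2,3,4,3) = 1

Coefficients: [4, 2, 3, 4, 3]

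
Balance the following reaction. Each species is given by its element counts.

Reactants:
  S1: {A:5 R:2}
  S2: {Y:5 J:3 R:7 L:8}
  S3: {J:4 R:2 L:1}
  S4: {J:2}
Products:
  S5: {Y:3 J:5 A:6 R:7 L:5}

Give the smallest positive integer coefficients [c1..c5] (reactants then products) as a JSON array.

Y: 6·0+3·5+1·0+6·0 = 15 | 5·3 = 15
J: 6·0+3·3+1·4+6·2 = 25 | 5·5 = 25
A: 6·5+3·0+1·0+6·0 = 30 | 5·6 = 30
R: 6·2+3·7+1·2+6·0 = 35 | 5·7 = 35
L: 6·0+3·8+1·1+6·0 = 25 | 5·5 = 25
gcd(6,3,1,6,5) = 1

Coefficients: [6, 3, 1, 6, 5]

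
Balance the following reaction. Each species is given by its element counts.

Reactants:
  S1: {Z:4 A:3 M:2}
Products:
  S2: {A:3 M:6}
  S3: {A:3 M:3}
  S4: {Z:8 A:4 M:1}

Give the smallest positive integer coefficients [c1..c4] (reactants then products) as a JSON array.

Z: 6·4 = 24 | 1·0+1·0+3·8 = 24
A: 6·3 = 18 | 1·3+1·3+3·4 = 18
M: 6·2 = 12 | 1·6+1·3+3·1 = 12
gcd(6,1,1,3) = 1

Coefficients: [6, 1, 1, 3]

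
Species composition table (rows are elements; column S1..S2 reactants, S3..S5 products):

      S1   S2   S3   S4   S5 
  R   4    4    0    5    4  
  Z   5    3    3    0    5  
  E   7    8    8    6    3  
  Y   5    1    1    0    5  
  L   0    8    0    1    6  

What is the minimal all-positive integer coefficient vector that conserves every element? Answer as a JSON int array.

Coefficients: [6, 5, 5, 4, 6]

R: 6·4+5·4 = 44 | 5·0+4·5+6·4 = 44
Z: 6·5+5·3 = 45 | 5·3+4·0+6·5 = 45
E: 6·7+5·8 = 82 | 5·8+4·6+6·3 = 82
Y: 6·5+5·1 = 35 | 5·1+4·0+6·5 = 35
L: 6·0+5·8 = 40 | 5·0+4·1+6·6 = 40
gcd(6,5,5,4,6) = 1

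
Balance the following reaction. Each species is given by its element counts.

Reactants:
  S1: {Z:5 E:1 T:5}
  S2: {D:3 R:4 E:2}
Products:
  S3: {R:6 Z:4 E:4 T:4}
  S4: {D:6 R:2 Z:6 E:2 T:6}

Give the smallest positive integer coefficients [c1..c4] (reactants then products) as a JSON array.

Coefficients: [2, 2, 1, 1]

D: 2·0+2·3 = 6 | 1·0+1·6 = 6
R: 2·0+2·4 = 8 | 1·6+1·2 = 8
Z: 2·5+2·0 = 10 | 1·4+1·6 = 10
E: 2·1+2·2 = 6 | 1·4+1·2 = 6
T: 2·5+2·0 = 10 | 1·4+1·6 = 10
gcd(2,2,1,1) = 1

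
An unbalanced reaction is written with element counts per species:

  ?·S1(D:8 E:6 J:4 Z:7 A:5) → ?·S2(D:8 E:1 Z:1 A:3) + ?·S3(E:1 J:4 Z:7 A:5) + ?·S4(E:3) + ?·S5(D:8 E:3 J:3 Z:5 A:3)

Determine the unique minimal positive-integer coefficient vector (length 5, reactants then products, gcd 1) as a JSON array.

D: 5·8 = 40 | 1·8+2·0+5·0+4·8 = 40
E: 5·6 = 30 | 1·1+2·1+5·3+4·3 = 30
J: 5·4 = 20 | 1·0+2·4+5·0+4·3 = 20
Z: 5·7 = 35 | 1·1+2·7+5·0+4·5 = 35
A: 5·5 = 25 | 1·3+2·5+5·0+4·3 = 25
gcd(5,1,2,5,4) = 1

Coefficients: [5, 1, 2, 5, 4]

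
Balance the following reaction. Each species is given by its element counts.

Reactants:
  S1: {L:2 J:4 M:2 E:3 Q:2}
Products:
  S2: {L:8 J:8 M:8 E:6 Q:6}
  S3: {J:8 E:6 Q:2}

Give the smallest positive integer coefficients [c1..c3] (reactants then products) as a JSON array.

L: 4·2 = 8 | 1·8+1·0 = 8
J: 4·4 = 16 | 1·8+1·8 = 16
M: 4·2 = 8 | 1·8+1·0 = 8
E: 4·3 = 12 | 1·6+1·6 = 12
Q: 4·2 = 8 | 1·6+1·2 = 8
gcd(4,1,1) = 1

Coefficients: [4, 1, 1]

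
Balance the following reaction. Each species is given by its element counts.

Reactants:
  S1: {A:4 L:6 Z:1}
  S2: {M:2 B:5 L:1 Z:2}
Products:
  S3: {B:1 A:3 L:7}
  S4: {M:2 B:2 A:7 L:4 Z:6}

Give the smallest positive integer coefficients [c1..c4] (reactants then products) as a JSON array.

M: 4·0+1·2 = 2 | 3·0+1·2 = 2
B: 4·0+1·5 = 5 | 3·1+1·2 = 5
A: 4·4+1·0 = 16 | 3·3+1·7 = 16
L: 4·6+1·1 = 25 | 3·7+1·4 = 25
Z: 4·1+1·2 = 6 | 3·0+1·6 = 6
gcd(4,1,3,1) = 1

Coefficients: [4, 1, 3, 1]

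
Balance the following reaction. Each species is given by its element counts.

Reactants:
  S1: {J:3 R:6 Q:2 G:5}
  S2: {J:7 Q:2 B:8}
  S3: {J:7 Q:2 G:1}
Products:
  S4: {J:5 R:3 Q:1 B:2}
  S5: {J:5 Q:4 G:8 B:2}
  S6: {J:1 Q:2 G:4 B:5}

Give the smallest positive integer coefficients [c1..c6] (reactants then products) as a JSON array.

Coefficients: [3, 3, 1, 6, 1, 2]

J: 3·3+3·7+1·7 = 37 | 6·5+1·5+2·1 = 37
R: 3·6+3·0+1·0 = 18 | 6·3+1·0+2·0 = 18
Q: 3·2+3·2+1·2 = 14 | 6·1+1·4+2·2 = 14
G: 3·5+3·0+1·1 = 16 | 6·0+1·8+2·4 = 16
B: 3·0+3·8+1·0 = 24 | 6·2+1·2+2·5 = 24
gcd(3,3,1,6,1,2) = 1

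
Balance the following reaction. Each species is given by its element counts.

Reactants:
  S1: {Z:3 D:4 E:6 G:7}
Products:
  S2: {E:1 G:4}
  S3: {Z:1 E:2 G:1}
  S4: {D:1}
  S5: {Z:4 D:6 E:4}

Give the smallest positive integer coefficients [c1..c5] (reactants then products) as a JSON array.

Coefficients: [3, 4, 5, 6, 1]

Z: 3·3 = 9 | 4·0+5·1+6·0+1·4 = 9
D: 3·4 = 12 | 4·0+5·0+6·1+1·6 = 12
E: 3·6 = 18 | 4·1+5·2+6·0+1·4 = 18
G: 3·7 = 21 | 4·4+5·1+6·0+1·0 = 21
gcd(3,4,5,6,1) = 1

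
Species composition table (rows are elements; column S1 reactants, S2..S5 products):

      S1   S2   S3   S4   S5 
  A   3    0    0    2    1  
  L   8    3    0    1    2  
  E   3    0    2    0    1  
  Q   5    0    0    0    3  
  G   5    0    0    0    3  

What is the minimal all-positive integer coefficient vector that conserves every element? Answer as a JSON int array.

Coefficients: [3, 4, 2, 2, 5]

A: 3·3 = 9 | 4·0+2·0+2·2+5·1 = 9
L: 3·8 = 24 | 4·3+2·0+2·1+5·2 = 24
E: 3·3 = 9 | 4·0+2·2+2·0+5·1 = 9
Q: 3·5 = 15 | 4·0+2·0+2·0+5·3 = 15
G: 3·5 = 15 | 4·0+2·0+2·0+5·3 = 15
gcd(3,4,2,2,5) = 1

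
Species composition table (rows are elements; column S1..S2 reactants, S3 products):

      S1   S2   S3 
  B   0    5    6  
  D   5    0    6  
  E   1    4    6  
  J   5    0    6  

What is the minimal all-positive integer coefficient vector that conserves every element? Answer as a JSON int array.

B: 6·0+6·5 = 30 | 5·6 = 30
D: 6·5+6·0 = 30 | 5·6 = 30
E: 6·1+6·4 = 30 | 5·6 = 30
J: 6·5+6·0 = 30 | 5·6 = 30
gcd(6,6,5) = 1

Coefficients: [6, 6, 5]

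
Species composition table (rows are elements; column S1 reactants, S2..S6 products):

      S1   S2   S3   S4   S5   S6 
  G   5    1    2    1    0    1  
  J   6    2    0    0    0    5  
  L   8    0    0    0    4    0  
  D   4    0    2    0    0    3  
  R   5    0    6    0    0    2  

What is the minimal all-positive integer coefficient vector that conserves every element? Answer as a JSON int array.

G: 2·5 = 10 | 1·1+1·2+5·1+4·0+2·1 = 10
J: 2·6 = 12 | 1·2+1·0+5·0+4·0+2·5 = 12
L: 2·8 = 16 | 1·0+1·0+5·0+4·4+2·0 = 16
D: 2·4 = 8 | 1·0+1·2+5·0+4·0+2·3 = 8
R: 2·5 = 10 | 1·0+1·6+5·0+4·0+2·2 = 10
gcd(2,1,1,5,4,2) = 1

Coefficients: [2, 1, 1, 5, 4, 2]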